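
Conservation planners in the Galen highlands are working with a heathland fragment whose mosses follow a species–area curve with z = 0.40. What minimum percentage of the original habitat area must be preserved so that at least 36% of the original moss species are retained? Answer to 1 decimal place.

7.8%

Need (A_new/A_old)^0.4 = 0.36, so A_new/A_old = 0.36^(1/0.4) = 0.36^2.5
ln(A_new/A_old) = ln 0.36 / 0.4 = -1.0217 / 0.4 = -2.5541
A_new/A_old = e^-2.5541 ≈ 0.07776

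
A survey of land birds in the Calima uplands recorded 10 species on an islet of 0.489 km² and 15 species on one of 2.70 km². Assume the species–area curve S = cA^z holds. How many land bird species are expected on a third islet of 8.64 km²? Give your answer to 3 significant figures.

19.8

z = ln(15/10) / ln(2.7/0.489) = 0.4055 / 1.7086 = 0.2373
c = 10 / 0.489^0.2373 = 10 / 0.8439 = 11.85
S₃ = 11.85 × 8.64^0.2373 = 11.85 × 1.668 ≈ 19.77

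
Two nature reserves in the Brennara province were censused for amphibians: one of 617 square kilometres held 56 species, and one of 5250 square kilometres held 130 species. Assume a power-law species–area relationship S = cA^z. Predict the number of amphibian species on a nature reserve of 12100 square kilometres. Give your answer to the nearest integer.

181

z = ln(130/56) / ln(5250/617) = 0.8422 / 2.1411 = 0.3933
c = 56 / 617^0.3933 = 56 / 12.52 = 4.474
S₃ = 4.474 × 12100^0.3933 = 4.474 × 40.36 ≈ 180.5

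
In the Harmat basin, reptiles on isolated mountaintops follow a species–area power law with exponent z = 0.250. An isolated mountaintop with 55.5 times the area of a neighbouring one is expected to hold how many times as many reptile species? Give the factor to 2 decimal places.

S₂/S₁ = (A₂/A₁)^z = 55.5^0.25
ln(S₂/S₁) = 0.25 × ln 55.5 = 0.25 × 4.0164 = 1.0041
S₂/S₁ = e^1.0041 ≈ 2.729

2.73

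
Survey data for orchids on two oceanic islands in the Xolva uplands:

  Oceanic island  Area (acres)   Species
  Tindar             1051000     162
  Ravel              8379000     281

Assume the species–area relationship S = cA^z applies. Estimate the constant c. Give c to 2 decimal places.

4.09

z = ln(S₂/S₁) / ln(A₂/A₁) = ln(281/162) / ln(8379000/1051000) = 0.5508 / 2.0760 = 0.2653
c = S₁ / A₁^z = 162 / 1051000^0.2653 = 162 / 39.58 = 4.092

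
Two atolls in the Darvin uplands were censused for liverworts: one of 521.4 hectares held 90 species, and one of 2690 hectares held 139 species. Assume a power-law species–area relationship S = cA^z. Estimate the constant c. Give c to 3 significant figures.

17.2

z = ln(S₂/S₁) / ln(A₂/A₁) = ln(139/90) / ln(2690/521.4) = 0.4347 / 1.6408 = 0.2649
c = S₁ / A₁^z = 90 / 521.4^0.2649 = 90 / 5.246 = 17.16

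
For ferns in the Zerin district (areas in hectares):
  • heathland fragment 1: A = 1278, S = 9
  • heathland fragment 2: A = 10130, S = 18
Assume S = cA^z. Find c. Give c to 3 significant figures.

0.821

z = ln(S₂/S₁) / ln(A₂/A₁) = ln(18/9) / ln(10130/1278) = 0.6931 / 2.0702 = 0.3348
c = S₁ / A₁^z = 9 / 1278^0.3348 = 9 / 10.97 = 0.8206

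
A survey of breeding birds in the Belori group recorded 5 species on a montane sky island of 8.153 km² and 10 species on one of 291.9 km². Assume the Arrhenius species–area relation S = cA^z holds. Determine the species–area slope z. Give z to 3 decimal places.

0.194

Taking logs: ln S = ln c + z ln A, so z = (ln S₂ − ln S₁)/(ln A₂ − ln A₁).
z = ln(10/5) / ln(291.9/8.153) = ln(2) / ln(35.8) = 0.6931 / 3.5780 = 0.1937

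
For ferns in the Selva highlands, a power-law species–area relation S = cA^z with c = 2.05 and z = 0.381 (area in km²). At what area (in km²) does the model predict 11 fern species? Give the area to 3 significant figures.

11 = 2.05 × A^0.381  ⇒  A^0.381 = 11/2.05 = 5.366
ln A = ln(5.366) / 0.381 = 1.6801 / 0.381 = 4.4096
A = e^4.4096 ≈ 82.24 km²

82.2 km²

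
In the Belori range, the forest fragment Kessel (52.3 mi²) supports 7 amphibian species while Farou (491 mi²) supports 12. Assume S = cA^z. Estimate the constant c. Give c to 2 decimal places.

z = ln(S₂/S₁) / ln(A₂/A₁) = ln(12/7) / ln(491/52.3) = 0.5390 / 2.2394 = 0.2407
c = S₁ / A₁^z = 7 / 52.3^0.2407 = 7 / 2.592 = 2.701

2.70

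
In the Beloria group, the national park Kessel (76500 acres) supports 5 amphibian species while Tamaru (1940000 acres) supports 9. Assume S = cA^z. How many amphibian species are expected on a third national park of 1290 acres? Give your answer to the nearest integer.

z = ln(9/5) / ln(1940000/76500) = 0.5878 / 3.2332 = 0.1818
c = 5 / 76500^0.1818 = 5 / 7.724 = 0.6473
S₃ = 0.6473 × 1290^0.1818 = 0.6473 × 3.677 ≈ 2.38

2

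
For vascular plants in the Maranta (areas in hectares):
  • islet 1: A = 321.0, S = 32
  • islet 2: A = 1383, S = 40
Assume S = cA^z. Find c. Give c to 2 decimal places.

z = ln(S₂/S₁) / ln(A₂/A₁) = ln(40/32) / ln(1383/321) = 0.2231 / 1.4606 = 0.1528
c = S₁ / A₁^z = 32 / 321^0.1528 = 32 / 2.415 = 13.25

13.25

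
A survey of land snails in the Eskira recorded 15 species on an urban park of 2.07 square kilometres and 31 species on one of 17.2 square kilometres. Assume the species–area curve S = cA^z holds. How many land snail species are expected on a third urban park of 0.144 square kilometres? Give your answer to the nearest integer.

6

z = ln(31/15) / ln(17.2/2.07) = 0.7259 / 2.1174 = 0.3428
c = 15 / 2.07^0.3428 = 15 / 1.283 = 11.69
S₃ = 11.69 × 0.144^0.3428 = 11.69 × 0.5146 ≈ 6.015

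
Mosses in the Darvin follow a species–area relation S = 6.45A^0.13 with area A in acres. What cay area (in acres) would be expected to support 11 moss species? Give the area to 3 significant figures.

11 = 6.45 × A^0.13  ⇒  A^0.13 = 11/6.45 = 1.705
ln A = ln(1.705) / 0.13 = 0.5338 / 0.13 = 4.1063
A = e^4.1063 ≈ 60.72 acres

60.7 acres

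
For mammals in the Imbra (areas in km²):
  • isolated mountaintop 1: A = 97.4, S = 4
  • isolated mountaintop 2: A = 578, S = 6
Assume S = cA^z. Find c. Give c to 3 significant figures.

z = ln(S₂/S₁) / ln(A₂/A₁) = ln(6/4) / ln(578/97.4) = 0.4055 / 1.7807 = 0.2277
c = S₁ / A₁^z = 4 / 97.4^0.2277 = 4 / 2.836 = 1.41

1.41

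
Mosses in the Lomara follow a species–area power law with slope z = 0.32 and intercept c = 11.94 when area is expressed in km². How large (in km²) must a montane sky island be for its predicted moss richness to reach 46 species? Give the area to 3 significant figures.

46 = 11.94 × A^0.32  ⇒  A^0.32 = 46/11.94 = 3.853
ln A = ln(3.853) / 0.32 = 1.3487 / 0.32 = 4.2148
A = e^4.2148 ≈ 67.68 km²

67.7 km²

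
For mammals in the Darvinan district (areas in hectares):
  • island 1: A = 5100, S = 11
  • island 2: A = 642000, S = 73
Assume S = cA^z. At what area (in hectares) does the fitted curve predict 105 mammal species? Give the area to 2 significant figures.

1600000 hectares

z = ln(73/11) / ln(642000/5100) = 1.8926 / 4.8353 = 0.3914
c = 11 / 5100^0.3914 = 11 / 28.26 = 0.3893
A = (105/0.3893)^(1/0.3914) ⇒ ln A = ln(269.7)/0.3914 = 14.3011
A = e^14.3011 ≈ 1625066 hectares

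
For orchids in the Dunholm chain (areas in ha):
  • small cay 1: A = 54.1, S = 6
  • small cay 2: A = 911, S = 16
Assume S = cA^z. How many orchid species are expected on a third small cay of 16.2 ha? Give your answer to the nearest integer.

z = ln(16/6) / ln(911/54.1) = 0.9808 / 2.8237 = 0.3474
c = 6 / 54.1^0.3474 = 6 / 4 = 1.5
S₃ = 1.5 × 16.2^0.3474 = 1.5 × 2.631 ≈ 3.947

4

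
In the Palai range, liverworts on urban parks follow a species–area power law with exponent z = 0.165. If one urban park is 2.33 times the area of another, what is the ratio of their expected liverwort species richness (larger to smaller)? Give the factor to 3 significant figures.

S₂/S₁ = (A₂/A₁)^z = 2.33^0.165
ln(S₂/S₁) = 0.165 × ln 2.33 = 0.165 × 0.8459 = 0.1396
S₂/S₁ = e^0.1396 ≈ 1.15

1.15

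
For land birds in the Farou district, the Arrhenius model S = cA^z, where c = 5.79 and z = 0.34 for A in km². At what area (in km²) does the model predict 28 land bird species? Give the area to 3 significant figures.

103 km²

28 = 5.79 × A^0.34  ⇒  A^0.34 = 28/5.79 = 4.836
ln A = ln(4.836) / 0.34 = 1.5761 / 0.34 = 4.6355
A = e^4.6355 ≈ 103.1 km²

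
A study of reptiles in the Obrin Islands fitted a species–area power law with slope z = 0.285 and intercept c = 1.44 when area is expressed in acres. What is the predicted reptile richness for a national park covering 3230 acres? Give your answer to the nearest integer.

S = 1.44 × 3230^0.285
ln S = ln 1.44 + 0.285 × ln 3230 = 0.3646 + 0.285 × 8.0802 = 2.6675
S = e^2.6675 ≈ 14.4

14 species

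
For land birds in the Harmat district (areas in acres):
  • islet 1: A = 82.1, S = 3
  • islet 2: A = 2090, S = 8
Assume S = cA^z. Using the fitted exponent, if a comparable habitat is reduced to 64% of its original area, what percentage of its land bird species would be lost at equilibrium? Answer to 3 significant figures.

z = ln(8/3) / ln(2090/82.1) = 0.9808 / 3.2370 = 0.3030
S_new/S_old = (A_new/A_old)^z = 0.64^0.3030 = exp(0.3030 × -0.4463) = 0.8735
Fraction lost = 1 − 0.8735 = 0.1265

12.6%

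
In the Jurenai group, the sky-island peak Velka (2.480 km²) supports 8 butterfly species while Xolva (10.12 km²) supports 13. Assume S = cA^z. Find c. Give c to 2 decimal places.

5.85

z = ln(S₂/S₁) / ln(A₂/A₁) = ln(13/8) / ln(10.12/2.48) = 0.4855 / 1.4063 = 0.3452
c = S₁ / A₁^z = 8 / 2.48^0.3452 = 8 / 1.368 = 5.847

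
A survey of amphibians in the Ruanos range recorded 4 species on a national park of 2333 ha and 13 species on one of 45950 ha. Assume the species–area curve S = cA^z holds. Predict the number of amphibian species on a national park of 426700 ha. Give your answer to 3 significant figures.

31.4

z = ln(13/4) / ln(45950/2333) = 1.1787 / 2.9804 = 0.3955
c = 4 / 2333^0.3955 = 4 / 21.47 = 0.1863
S₃ = 0.1863 × 426700^0.3955 = 0.1863 × 168.5 ≈ 31.38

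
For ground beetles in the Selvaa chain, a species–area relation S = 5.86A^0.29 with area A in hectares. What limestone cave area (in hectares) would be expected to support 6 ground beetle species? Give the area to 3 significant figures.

6 = 5.86 × A^0.29  ⇒  A^0.29 = 6/5.86 = 1.024
ln A = ln(1.024) / 0.29 = 0.0236 / 0.29 = 0.0814
A = e^0.0814 ≈ 1.085 hectares

1.08 hectares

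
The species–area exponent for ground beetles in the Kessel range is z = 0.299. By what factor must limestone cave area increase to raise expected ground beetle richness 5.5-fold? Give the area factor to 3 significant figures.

(A₂/A₁)^0.299 = 5.5, so A₂/A₁ = 5.5^(1/0.299) = 5.5^3.344
ln(A₂/A₁) = ln 5.5 / 0.299 = 1.7047 / 0.299 = 5.7015
A₂/A₁ = e^5.7015 ≈ 299.3

299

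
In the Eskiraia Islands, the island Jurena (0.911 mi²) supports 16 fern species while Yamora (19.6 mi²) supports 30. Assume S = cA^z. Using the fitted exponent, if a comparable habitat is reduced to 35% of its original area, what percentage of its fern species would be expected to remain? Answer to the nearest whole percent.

z = ln(30/16) / ln(19.6/0.911) = 0.6286 / 3.0687 = 0.2048
S_new/S_old = (A_new/A_old)^z = 0.35^0.2048 = exp(0.2048 × -1.0498) = 0.8065

81%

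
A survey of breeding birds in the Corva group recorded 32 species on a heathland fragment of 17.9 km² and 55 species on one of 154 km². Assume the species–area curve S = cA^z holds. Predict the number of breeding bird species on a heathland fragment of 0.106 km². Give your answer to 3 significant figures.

8.80

z = ln(55/32) / ln(154/17.9) = 0.5416 / 2.1522 = 0.2517
c = 32 / 17.9^0.2517 = 32 / 2.067 = 15.48
S₃ = 15.48 × 0.106^0.2517 = 15.48 × 0.5685 ≈ 8.802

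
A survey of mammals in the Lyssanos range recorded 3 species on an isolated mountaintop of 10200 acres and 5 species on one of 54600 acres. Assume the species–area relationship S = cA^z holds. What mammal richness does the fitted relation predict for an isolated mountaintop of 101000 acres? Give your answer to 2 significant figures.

z = ln(5/3) / ln(54600/10200) = 0.5108 / 1.6776 = 0.3045
c = 3 / 10200^0.3045 = 3 / 16.62 = 0.1805
S₃ = 0.1805 × 101000^0.3045 = 0.1805 × 33.4 ≈ 6.03

6.0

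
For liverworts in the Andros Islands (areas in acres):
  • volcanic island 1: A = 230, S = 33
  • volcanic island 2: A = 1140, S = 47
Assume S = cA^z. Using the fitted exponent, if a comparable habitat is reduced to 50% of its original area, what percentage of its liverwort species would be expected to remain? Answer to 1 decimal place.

z = ln(47/33) / ln(1140/230) = 0.3536 / 1.6007 = 0.2209
S_new/S_old = (A_new/A_old)^z = 0.5^0.2209 = exp(0.2209 × -0.6931) = 0.858

85.8%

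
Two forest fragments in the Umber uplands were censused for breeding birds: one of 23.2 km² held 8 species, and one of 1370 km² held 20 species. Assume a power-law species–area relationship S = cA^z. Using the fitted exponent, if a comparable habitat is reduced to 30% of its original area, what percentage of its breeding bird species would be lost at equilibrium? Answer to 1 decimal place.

23.7%

z = ln(20/8) / ln(1370/23.2) = 0.9163 / 4.0784 = 0.2247
S_new/S_old = (A_new/A_old)^z = 0.3^0.2247 = exp(0.2247 × -1.2040) = 0.763
Fraction lost = 1 − 0.763 = 0.237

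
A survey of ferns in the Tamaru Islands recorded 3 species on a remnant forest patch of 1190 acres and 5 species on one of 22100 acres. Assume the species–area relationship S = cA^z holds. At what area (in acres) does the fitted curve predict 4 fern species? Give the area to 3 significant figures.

6170 acres

z = ln(5/3) / ln(22100/1190) = 0.5108 / 2.9216 = 0.1748
c = 3 / 1190^0.1748 = 3 / 3.449 = 0.8697
A = (4/0.8697)^(1/0.1748) ⇒ ln A = ln(4.599)/0.1748 = 8.7271
A = e^8.7271 ≈ 6168 acres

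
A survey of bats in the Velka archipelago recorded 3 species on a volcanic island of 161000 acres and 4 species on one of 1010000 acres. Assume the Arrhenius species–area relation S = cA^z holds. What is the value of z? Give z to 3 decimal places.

Taking logs: ln S = ln c + z ln A, so z = (ln S₂ − ln S₁)/(ln A₂ − ln A₁).
z = ln(4/3) / ln(1010000/161000) = ln(1.333) / ln(6.273) = 0.2877 / 1.8363 = 0.1567

0.157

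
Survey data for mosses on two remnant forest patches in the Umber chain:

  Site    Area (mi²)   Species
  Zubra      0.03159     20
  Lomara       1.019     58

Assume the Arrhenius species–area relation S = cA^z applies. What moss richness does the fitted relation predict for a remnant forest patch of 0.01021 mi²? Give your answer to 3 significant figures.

14.1

z = ln(58/20) / ln(1.019/0.03159) = 1.0647 / 3.4737 = 0.3065
c = 20 / 0.03159^0.3065 = 20 / 0.3468 = 57.67
S₃ = 57.67 × 0.01021^0.3065 = 57.67 × 0.2453 ≈ 14.15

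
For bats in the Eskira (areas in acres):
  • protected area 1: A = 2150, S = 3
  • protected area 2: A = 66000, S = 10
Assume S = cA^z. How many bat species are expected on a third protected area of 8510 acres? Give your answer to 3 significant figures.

4.87

z = ln(10/3) / ln(66000/2150) = 1.2040 / 3.4242 = 0.3516
c = 3 / 2150^0.3516 = 3 / 14.85 = 0.202
S₃ = 0.202 × 8510^0.3516 = 0.202 × 24.09 ≈ 4.866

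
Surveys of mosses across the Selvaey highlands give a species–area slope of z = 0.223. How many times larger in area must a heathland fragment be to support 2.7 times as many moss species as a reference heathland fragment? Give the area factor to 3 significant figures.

(A₂/A₁)^0.223 = 2.7, so A₂/A₁ = 2.7^(1/0.223) = 2.7^4.484
ln(A₂/A₁) = ln 2.7 / 0.223 = 0.9933 / 0.223 = 4.4540
A₂/A₁ = e^4.4540 ≈ 85.97

86.0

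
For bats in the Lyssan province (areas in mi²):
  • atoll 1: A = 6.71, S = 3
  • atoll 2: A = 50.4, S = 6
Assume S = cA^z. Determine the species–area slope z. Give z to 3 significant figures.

Taking logs: ln S = ln c + z ln A, so z = (ln S₂ − ln S₁)/(ln A₂ − ln A₁).
z = ln(6/3) / ln(50.4/6.71) = ln(2) / ln(7.511) = 0.6931 / 2.0164 = 0.3438

0.344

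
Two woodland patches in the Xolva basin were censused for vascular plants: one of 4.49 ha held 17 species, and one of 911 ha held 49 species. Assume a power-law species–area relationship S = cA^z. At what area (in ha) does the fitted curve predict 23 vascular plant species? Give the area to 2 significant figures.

20 ha

z = ln(49/17) / ln(911/4.49) = 1.0586 / 5.3127 = 0.1993
c = 17 / 4.49^0.1993 = 17 / 1.349 = 12.6
A = (23/12.6)^(1/0.1993) ⇒ ln A = ln(1.825)/0.1993 = 3.0189
A = e^3.0189 ≈ 20.47 ha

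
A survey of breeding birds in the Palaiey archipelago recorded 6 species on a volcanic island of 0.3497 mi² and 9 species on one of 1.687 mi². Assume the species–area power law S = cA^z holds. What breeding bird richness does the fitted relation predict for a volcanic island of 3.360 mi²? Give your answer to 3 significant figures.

10.7

z = ln(9/6) / ln(1.687/0.3497) = 0.4055 / 1.5736 = 0.2577
c = 6 / 0.3497^0.2577 = 6 / 0.7628 = 7.865
S₃ = 7.865 × 3.36^0.2577 = 7.865 × 1.367 ≈ 10.75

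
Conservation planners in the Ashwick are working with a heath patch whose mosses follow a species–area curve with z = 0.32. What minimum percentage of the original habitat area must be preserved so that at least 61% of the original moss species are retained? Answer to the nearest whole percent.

Need (A_new/A_old)^0.32 = 0.61, so A_new/A_old = 0.61^(1/0.32) = 0.61^3.125
ln(A_new/A_old) = ln 0.61 / 0.32 = -0.4943 / 0.32 = -1.5447
A_new/A_old = e^-1.5447 ≈ 0.2134

21%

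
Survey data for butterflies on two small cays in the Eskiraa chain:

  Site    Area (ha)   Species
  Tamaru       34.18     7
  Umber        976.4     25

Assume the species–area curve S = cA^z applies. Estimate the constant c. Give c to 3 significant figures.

1.83

z = ln(S₂/S₁) / ln(A₂/A₁) = ln(25/7) / ln(976.4/34.18) = 1.2730 / 3.3522 = 0.3797
c = S₁ / A₁^z = 7 / 34.18^0.3797 = 7 / 3.823 = 1.831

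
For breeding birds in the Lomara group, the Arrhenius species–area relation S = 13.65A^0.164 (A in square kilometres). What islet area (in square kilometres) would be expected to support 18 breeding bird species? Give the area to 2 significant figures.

18 = 13.65 × A^0.164  ⇒  A^0.164 = 18/13.65 = 1.319
ln A = ln(1.319) / 0.164 = 0.2766 / 0.164 = 1.6868
A = e^1.6868 ≈ 5.402 square kilometres

5.4 square kilometres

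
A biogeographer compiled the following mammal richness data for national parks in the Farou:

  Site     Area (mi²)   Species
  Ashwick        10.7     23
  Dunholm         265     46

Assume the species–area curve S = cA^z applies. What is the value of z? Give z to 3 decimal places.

Taking logs: ln S = ln c + z ln A, so z = (ln S₂ − ln S₁)/(ln A₂ − ln A₁).
z = ln(46/23) / ln(265/10.7) = ln(2) / ln(24.77) = 0.6931 / 3.2095 = 0.2160

0.216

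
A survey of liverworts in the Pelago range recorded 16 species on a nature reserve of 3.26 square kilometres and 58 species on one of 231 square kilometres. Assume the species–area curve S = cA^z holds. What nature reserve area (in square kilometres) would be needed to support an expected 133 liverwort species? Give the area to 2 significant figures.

3600 square kilometres

z = ln(58/16) / ln(231/3.26) = 1.2879 / 4.2607 = 0.3023
c = 16 / 3.26^0.3023 = 16 / 1.429 = 11.19
A = (133/11.19)^(1/0.3023) ⇒ ln A = ln(11.88)/0.3023 = 8.1880
A = e^8.1880 ≈ 3598 square kilometres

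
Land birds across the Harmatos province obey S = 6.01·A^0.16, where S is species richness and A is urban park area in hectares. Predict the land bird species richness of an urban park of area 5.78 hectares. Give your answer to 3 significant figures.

S = 6.01 × 5.78^0.16
ln S = ln 6.01 + 0.16 × ln 5.78 = 1.7934 + 0.16 × 1.7544 = 2.0741
S = e^2.0741 ≈ 7.958

7.96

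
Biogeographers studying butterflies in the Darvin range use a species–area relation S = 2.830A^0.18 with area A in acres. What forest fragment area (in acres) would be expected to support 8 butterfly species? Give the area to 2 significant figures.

320 acres

8 = 2.83 × A^0.18  ⇒  A^0.18 = 8/2.83 = 2.827
ln A = ln(2.827) / 0.18 = 1.0392 / 0.18 = 5.7731
A = e^5.7731 ≈ 321.5 acres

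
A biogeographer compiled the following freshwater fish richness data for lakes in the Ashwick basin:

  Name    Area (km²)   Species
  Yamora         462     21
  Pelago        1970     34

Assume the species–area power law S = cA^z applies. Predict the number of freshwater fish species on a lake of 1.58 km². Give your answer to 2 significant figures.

3.2

z = ln(34/21) / ln(1970/462) = 0.4818 / 1.4502 = 0.3323
c = 21 / 462^0.3323 = 21 / 7.679 = 2.735
S₃ = 2.735 × 1.58^0.3323 = 2.735 × 1.164 ≈ 3.183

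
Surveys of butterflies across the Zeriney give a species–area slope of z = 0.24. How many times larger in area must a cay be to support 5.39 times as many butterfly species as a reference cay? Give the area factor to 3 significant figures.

(A₂/A₁)^0.24 = 5.39, so A₂/A₁ = 5.39^(1/0.24) = 5.39^4.167
ln(A₂/A₁) = ln 5.39 / 0.24 = 1.6845 / 0.24 = 7.0189
A₂/A₁ = e^7.0189 ≈ 1118

1120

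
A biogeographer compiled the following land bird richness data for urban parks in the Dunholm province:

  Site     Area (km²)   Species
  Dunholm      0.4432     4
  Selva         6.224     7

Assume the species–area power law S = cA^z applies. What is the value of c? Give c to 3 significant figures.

4.75

z = ln(S₂/S₁) / ln(A₂/A₁) = ln(7/4) / ln(6.224/0.4432) = 0.5596 / 2.6421 = 0.2118
c = S₁ / A₁^z = 4 / 0.4432^0.2118 = 4 / 0.8417 = 4.752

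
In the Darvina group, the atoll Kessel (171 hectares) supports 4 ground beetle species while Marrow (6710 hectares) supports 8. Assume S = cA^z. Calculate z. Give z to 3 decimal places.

Taking logs: ln S = ln c + z ln A, so z = (ln S₂ − ln S₁)/(ln A₂ − ln A₁).
z = ln(8/4) / ln(6710/171) = ln(2) / ln(39.24) = 0.6931 / 3.6697 = 0.1889

0.189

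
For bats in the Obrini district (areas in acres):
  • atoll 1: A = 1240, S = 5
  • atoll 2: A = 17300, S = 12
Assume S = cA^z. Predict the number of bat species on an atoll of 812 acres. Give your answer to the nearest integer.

4

z = ln(12/5) / ln(17300/1240) = 0.8755 / 2.6356 = 0.3322
c = 5 / 1240^0.3322 = 5 / 10.65 = 0.4693
S₃ = 0.4693 × 812^0.3322 = 0.4693 × 9.257 ≈ 4.344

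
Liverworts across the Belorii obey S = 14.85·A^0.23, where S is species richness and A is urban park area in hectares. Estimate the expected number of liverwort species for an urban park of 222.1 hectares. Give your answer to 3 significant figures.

51.5

S = 14.85 × 222.1^0.23
ln S = ln 14.85 + 0.23 × ln 222.1 = 2.6980 + 0.23 × 5.4031 = 3.9407
S = e^3.9407 ≈ 51.46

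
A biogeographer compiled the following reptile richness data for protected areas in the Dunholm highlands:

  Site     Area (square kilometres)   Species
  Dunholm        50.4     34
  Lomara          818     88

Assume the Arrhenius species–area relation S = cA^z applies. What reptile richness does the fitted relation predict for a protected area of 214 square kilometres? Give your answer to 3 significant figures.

z = ln(88/34) / ln(818/50.4) = 0.9510 / 2.7869 = 0.3412
c = 34 / 50.4^0.3412 = 34 / 3.81 = 8.924
S₃ = 8.924 × 214^0.3412 = 8.924 × 6.24 ≈ 55.69

55.7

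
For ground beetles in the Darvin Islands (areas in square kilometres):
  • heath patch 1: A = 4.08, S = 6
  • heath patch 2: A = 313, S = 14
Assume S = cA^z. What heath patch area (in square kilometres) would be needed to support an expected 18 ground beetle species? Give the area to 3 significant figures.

1130 square kilometres

z = ln(14/6) / ln(313/4.08) = 0.8473 / 4.3401 = 0.1952
c = 6 / 4.08^0.1952 = 6 / 1.316 = 4.56
A = (18/4.56)^(1/0.1952) ⇒ ln A = ln(3.948)/0.1952 = 7.0335
A = e^7.0335 ≈ 1134 square kilometres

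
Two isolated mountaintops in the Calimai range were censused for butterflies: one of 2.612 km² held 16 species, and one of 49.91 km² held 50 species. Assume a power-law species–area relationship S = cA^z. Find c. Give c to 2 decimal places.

11.04

z = ln(S₂/S₁) / ln(A₂/A₁) = ln(50/16) / ln(49.91/2.612) = 1.1394 / 2.9501 = 0.3862
c = S₁ / A₁^z = 16 / 2.612^0.3862 = 16 / 1.449 = 11.04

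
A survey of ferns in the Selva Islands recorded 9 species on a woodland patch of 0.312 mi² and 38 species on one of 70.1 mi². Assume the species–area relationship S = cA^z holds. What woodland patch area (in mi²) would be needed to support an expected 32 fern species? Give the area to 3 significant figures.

z = ln(38/9) / ln(70.1/0.312) = 1.4404 / 5.4147 = 0.2660
c = 9 / 0.312^0.2660 = 9 / 0.7336 = 12.27
A = (32/12.27)^(1/0.2660) ⇒ ln A = ln(2.608)/0.2660 = 3.6039
A = e^3.6039 ≈ 36.74 mi²

36.7 mi²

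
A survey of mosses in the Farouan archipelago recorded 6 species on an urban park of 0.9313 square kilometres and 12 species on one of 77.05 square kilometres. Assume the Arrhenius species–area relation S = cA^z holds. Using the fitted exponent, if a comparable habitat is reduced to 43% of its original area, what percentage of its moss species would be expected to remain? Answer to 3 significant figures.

87.6%

z = ln(12/6) / ln(77.05/0.9313) = 0.6931 / 4.4156 = 0.1570
S_new/S_old = (A_new/A_old)^z = 0.43^0.1570 = exp(0.1570 × -0.8440) = 0.8759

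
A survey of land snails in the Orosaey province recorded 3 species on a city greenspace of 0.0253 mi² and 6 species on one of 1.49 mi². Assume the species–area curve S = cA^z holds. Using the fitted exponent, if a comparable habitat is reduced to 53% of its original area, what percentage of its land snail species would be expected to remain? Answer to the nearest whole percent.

90%

z = ln(6/3) / ln(1.49/0.0253) = 0.6931 / 4.0757 = 0.1701
S_new/S_old = (A_new/A_old)^z = 0.53^0.1701 = exp(0.1701 × -0.6349) = 0.8977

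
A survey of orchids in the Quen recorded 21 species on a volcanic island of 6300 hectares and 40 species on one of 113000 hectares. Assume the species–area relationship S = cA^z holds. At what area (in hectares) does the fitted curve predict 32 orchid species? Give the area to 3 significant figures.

41600 hectares

z = ln(40/21) / ln(113000/6300) = 0.6444 / 2.8868 = 0.2232
c = 21 / 6300^0.2232 = 21 / 7.047 = 2.98
A = (32/2.98)^(1/0.2232) ⇒ ln A = ln(10.74)/0.2232 = 10.6354
A = e^10.6354 ≈ 41582 hectares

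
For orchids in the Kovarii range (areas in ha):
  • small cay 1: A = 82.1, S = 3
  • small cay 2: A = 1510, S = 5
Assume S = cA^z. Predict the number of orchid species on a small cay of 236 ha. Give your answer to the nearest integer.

4

z = ln(5/3) / ln(1510/82.1) = 0.5108 / 2.9119 = 0.1754
c = 3 / 82.1^0.1754 = 3 / 2.167 = 1.385
S₃ = 1.385 × 236^0.1754 = 1.385 × 2.608 ≈ 3.61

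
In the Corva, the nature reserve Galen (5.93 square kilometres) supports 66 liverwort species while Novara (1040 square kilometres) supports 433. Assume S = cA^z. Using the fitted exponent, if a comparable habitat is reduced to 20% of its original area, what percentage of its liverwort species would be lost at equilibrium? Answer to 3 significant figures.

44.3%

z = ln(433/66) / ln(1040/5.93) = 1.8811 / 5.1670 = 0.3641
S_new/S_old = (A_new/A_old)^z = 0.2^0.3641 = exp(0.3641 × -1.6094) = 0.5566
Fraction lost = 1 − 0.5566 = 0.4434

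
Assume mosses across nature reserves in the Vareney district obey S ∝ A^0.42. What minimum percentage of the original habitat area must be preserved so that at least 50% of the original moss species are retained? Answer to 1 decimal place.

Need (A_new/A_old)^0.42 = 0.5, so A_new/A_old = 0.5^(1/0.42) = 0.5^2.381
ln(A_new/A_old) = ln 0.5 / 0.42 = -0.6931 / 0.42 = -1.6504
A_new/A_old = e^-1.6504 ≈ 0.192

19.2%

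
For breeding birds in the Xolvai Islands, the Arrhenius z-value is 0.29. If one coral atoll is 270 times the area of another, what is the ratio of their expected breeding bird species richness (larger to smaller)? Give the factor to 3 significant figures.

5.07

S₂/S₁ = (A₂/A₁)^z = 270^0.29
ln(S₂/S₁) = 0.29 × ln 270 = 0.29 × 5.5984 = 1.6235
S₂/S₁ = e^1.6235 ≈ 5.071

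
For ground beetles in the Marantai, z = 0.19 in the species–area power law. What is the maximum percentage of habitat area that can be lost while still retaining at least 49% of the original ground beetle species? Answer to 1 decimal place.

Need (A_new/A_old)^0.19 = 0.49, so A_new/A_old = 0.49^(1/0.19) = 0.49^5.263
ln(A_new/A_old) = ln 0.49 / 0.19 = -0.7133 / 0.19 = -3.7545
A_new/A_old = e^-3.7545 ≈ 0.02341
Fraction that can be lost = 1 − 0.02341 = 0.9766

97.7%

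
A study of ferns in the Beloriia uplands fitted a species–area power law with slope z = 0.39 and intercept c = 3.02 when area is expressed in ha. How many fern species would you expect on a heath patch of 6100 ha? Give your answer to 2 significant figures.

90

S = 3.02 × 6100^0.39 = 3.02 × 29.94 ≈ 90.42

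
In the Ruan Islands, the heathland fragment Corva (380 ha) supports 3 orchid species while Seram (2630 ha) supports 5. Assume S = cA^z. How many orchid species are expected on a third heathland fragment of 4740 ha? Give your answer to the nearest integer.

z = ln(5/3) / ln(2630/380) = 0.5108 / 1.9346 = 0.2641
c = 3 / 380^0.2641 = 3 / 4.799 = 0.6251
S₃ = 0.6251 × 4740^0.2641 = 0.6251 × 9.345 ≈ 5.841

6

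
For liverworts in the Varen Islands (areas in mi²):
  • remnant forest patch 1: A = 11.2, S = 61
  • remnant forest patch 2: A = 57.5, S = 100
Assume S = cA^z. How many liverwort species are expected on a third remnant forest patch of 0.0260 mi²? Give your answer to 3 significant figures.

9.76

z = ln(100/61) / ln(57.5/11.2) = 0.4943 / 1.6359 = 0.3022
c = 61 / 11.2^0.3022 = 61 / 2.075 = 29.4
S₃ = 29.4 × 0.026^0.3022 = 29.4 × 0.3319 ≈ 9.758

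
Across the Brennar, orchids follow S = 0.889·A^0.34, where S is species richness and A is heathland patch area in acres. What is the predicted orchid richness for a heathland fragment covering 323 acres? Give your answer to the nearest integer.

S = 0.889 × 323^0.34
ln S = ln 0.889 + 0.34 × ln 323 = -0.1177 + 0.34 × 5.7777 = 1.8467
S = e^1.8467 ≈ 6.339

6 species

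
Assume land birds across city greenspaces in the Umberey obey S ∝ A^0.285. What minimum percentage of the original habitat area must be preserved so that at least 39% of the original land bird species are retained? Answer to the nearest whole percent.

4%

Need (A_new/A_old)^0.285 = 0.39, so A_new/A_old = 0.39^(1/0.285) = 0.39^3.509
ln(A_new/A_old) = ln 0.39 / 0.285 = -0.9416 / 0.285 = -3.3039
A_new/A_old = e^-3.3039 ≈ 0.03674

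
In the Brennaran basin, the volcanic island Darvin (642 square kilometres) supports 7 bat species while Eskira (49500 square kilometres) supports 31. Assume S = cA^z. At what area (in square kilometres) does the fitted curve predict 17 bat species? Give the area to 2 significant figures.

z = ln(31/7) / ln(49500/642) = 1.4881 / 4.3451 = 0.3425
c = 7 / 642^0.3425 = 7 / 9.152 = 0.7649
A = (17/0.7649)^(1/0.3425) ⇒ ln A = ln(22.23)/0.3425 = 9.0555
A = e^9.0555 ≈ 8565 square kilometres

8600 square kilometres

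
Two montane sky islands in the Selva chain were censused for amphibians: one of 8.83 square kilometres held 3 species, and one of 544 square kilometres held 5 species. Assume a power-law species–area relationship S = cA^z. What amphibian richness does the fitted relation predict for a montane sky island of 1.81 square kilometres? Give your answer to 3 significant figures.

z = ln(5/3) / ln(544/8.83) = 0.5108 / 4.1208 = 0.1240
c = 3 / 8.83^0.1240 = 3 / 1.31 = 2.29
S₃ = 2.29 × 1.81^0.1240 = 2.29 × 1.076 ≈ 2.465

2.46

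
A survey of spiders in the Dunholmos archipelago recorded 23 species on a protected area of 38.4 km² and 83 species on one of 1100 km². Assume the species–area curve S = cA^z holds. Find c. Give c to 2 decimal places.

5.70

z = ln(S₂/S₁) / ln(A₂/A₁) = ln(83/23) / ln(1100/38.4) = 1.2833 / 3.3550 = 0.3825
c = S₁ / A₁^z = 23 / 38.4^0.3825 = 23 / 4.037 = 5.698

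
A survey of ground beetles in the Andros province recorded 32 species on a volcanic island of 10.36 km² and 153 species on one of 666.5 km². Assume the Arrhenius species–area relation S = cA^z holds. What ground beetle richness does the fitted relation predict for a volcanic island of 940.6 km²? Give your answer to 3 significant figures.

174

z = ln(153/32) / ln(666.5/10.36) = 1.5647 / 4.1641 = 0.3758
c = 32 / 10.36^0.3758 = 32 / 2.407 = 13.29
S₃ = 13.29 × 940.6^0.3758 = 13.29 × 13.1 ≈ 174.1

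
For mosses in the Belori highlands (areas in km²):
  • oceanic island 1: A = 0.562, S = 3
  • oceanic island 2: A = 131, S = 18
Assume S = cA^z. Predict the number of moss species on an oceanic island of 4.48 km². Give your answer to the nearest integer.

z = ln(18/3) / ln(131/0.562) = 1.7918 / 5.4515 = 0.3287
c = 3 / 0.562^0.3287 = 3 / 0.8275 = 3.626
S₃ = 3.626 × 4.48^0.3287 = 3.626 × 1.637 ≈ 5.935

6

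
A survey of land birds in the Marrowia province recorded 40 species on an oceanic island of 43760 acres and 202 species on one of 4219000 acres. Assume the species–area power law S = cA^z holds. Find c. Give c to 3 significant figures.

0.906

z = ln(S₂/S₁) / ln(A₂/A₁) = ln(202/40) / ln(4219000/43760) = 1.6194 / 4.5686 = 0.3545
c = S₁ / A₁^z = 40 / 43760^0.3545 = 40 / 44.16 = 0.9057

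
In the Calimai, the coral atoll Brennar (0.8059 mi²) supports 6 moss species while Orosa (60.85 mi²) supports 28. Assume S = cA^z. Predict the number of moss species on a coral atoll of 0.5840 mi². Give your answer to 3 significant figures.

5.35

z = ln(28/6) / ln(60.85/0.8059) = 1.5404 / 4.3242 = 0.3562
c = 6 / 0.8059^0.3562 = 6 / 0.926 = 6.479
S₃ = 6.479 × 0.584^0.3562 = 6.479 × 0.8256 ≈ 5.35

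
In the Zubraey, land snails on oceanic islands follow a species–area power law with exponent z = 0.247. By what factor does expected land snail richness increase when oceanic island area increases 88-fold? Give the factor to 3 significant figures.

S₂/S₁ = (A₂/A₁)^z = 88^0.247
ln(S₂/S₁) = 0.247 × ln 88 = 0.247 × 4.4773 = 1.1059
S₂/S₁ = e^1.1059 ≈ 3.022

3.02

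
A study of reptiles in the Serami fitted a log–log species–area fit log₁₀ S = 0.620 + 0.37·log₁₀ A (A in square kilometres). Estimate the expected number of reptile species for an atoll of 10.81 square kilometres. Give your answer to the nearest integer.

S = 4.169 × 10.81^0.37
ln S = ln 4.169 + 0.37 × ln 10.81 = 1.4276 + 0.37 × 2.3805 = 2.3084
S = e^2.3084 ≈ 10.06

10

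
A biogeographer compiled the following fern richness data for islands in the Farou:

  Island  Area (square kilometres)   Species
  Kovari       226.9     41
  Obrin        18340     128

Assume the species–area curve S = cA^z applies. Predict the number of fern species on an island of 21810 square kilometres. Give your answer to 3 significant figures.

134

z = ln(128/41) / ln(18340/226.9) = 1.1385 / 4.3923 = 0.2592
c = 41 / 226.9^0.2592 = 41 / 4.08 = 10.05
S₃ = 10.05 × 21810^0.2592 = 10.05 × 13.32 ≈ 133.9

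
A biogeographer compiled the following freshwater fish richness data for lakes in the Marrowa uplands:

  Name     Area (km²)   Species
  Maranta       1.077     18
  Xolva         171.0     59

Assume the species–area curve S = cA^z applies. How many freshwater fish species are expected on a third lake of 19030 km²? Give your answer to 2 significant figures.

180

z = ln(59/18) / ln(171/1.077) = 1.1872 / 5.0675 = 0.2343
c = 18 / 1.077^0.2343 = 18 / 1.018 = 17.69
S₃ = 17.69 × 19030^0.2343 = 17.69 × 10.06 ≈ 177.9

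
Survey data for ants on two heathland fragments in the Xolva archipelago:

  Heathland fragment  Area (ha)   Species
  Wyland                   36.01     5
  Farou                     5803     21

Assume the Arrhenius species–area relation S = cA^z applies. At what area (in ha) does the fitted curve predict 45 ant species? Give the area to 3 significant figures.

z = ln(21/5) / ln(5803/36.01) = 1.4351 / 5.0823 = 0.2824
c = 5 / 36.01^0.2824 = 5 / 2.751 = 1.818
A = (45/1.818)^(1/0.2824) ⇒ ln A = ln(24.76)/0.2824 = 11.3652
A = e^11.3652 ≈ 86270 ha

86300 ha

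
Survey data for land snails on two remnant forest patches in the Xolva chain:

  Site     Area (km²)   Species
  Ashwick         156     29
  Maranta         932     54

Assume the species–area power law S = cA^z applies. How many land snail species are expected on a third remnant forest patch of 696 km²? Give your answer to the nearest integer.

49

z = ln(54/29) / ln(932/156) = 0.6217 / 1.7875 = 0.3478
c = 29 / 156^0.3478 = 29 / 5.791 = 5.008
S₃ = 5.008 × 696^0.3478 = 5.008 × 9.742 ≈ 48.79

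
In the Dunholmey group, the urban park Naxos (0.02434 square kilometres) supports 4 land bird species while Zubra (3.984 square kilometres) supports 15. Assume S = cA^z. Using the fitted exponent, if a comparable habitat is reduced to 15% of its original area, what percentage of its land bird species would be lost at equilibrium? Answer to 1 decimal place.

z = ln(15/4) / ln(3.984/0.02434) = 1.3218 / 5.0979 = 0.2593
S_new/S_old = (A_new/A_old)^z = 0.15^0.2593 = exp(0.2593 × -1.8971) = 0.6115
Fraction lost = 1 − 0.6115 = 0.3885

38.9%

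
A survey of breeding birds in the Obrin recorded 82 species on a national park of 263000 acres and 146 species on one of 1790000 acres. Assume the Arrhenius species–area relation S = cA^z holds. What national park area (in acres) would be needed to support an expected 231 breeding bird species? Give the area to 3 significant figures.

8230000 acres

z = ln(146/82) / ln(1790000/263000) = 0.5769 / 1.9178 = 0.3008
c = 82 / 263000^0.3008 = 82 / 42.69 = 1.921
A = (231/1.921)^(1/0.3008) ⇒ ln A = ln(120.3)/0.3008 = 15.9230
A = e^15.9230 ≈ 8227623 acres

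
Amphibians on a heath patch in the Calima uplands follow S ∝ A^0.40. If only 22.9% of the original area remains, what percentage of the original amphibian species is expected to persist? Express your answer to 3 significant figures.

55.5%

S_new/S_old = (A_new/A_old)^z = 0.229^0.4
= exp(0.4 × ln 0.229) = exp(0.4 × -1.4740) = exp(-0.5896) ≈ 0.5545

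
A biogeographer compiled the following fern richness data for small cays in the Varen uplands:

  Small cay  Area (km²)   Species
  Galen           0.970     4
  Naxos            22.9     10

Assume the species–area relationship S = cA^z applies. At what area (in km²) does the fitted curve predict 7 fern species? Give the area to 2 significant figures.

6.7 km²

z = ln(10/4) / ln(22.9/0.97) = 0.9163 / 3.1616 = 0.2898
c = 4 / 0.97^0.2898 = 4 / 0.9912 = 4.035
A = (7/4.035)^(1/0.2898) ⇒ ln A = ln(1.735)/0.2898 = 1.9005
A = e^1.9005 ≈ 6.689 km²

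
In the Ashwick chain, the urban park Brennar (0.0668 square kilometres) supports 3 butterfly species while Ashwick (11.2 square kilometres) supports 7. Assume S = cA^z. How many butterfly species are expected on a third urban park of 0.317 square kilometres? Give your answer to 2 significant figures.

3.9

z = ln(7/3) / ln(11.2/0.0668) = 0.8473 / 5.1220 = 0.1654
c = 3 / 0.0668^0.1654 = 3 / 0.6391 = 4.694
S₃ = 4.694 × 0.317^0.1654 = 4.694 × 0.8269 ≈ 3.881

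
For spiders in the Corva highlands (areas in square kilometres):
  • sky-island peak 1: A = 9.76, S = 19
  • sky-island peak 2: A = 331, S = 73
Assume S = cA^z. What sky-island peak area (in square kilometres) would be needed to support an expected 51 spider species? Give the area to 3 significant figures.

z = ln(73/19) / ln(331/9.76) = 1.3460 / 3.5238 = 0.3820
c = 19 / 9.76^0.3820 = 19 / 2.388 = 7.958
A = (51/7.958)^(1/0.3820) ⇒ ln A = ln(6.409)/0.3820 = 4.8632
A = e^4.8632 ≈ 129.4 square kilometres

129 square kilometres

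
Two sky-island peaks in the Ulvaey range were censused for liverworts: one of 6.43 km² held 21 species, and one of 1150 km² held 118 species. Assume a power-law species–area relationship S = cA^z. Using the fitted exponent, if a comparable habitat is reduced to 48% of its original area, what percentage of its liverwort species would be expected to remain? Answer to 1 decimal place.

z = ln(118/21) / ln(1150/6.43) = 1.7262 / 5.1865 = 0.3328
S_new/S_old = (A_new/A_old)^z = 0.48^0.3328 = exp(0.3328 × -0.7340) = 0.7833

78.3%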